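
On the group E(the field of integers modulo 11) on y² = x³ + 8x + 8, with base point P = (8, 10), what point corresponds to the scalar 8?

Double-and-add on 8 = (1000)₂. Start with P = (8, 10) for the leading 1-bit.
double: tangent at (8, 10): λ = (3·8² + 8)/(2·10) ≡ 2/9. 9⁻¹ ≡ 5 (mod 11), so λ ≡ 2·5 ≡ 10.
  x = λ² - 8 - 8 = 100 - 16 ≡ 7; y = λ·(8 - 7) - 10 ≡ 0. → (7, 0)
double: (7, 0) + (7, 0): same x and y₁ ≡ -y₂, so the sum is O.
double: O + O = O (identity).

O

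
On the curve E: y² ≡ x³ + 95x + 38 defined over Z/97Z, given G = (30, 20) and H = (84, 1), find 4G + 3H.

First 4G:
Repeated addition: build up to 4G.
2G: tangent at (30, 20): λ = (3·30² + 95)/(2·20) ≡ 79/40. 40⁻¹ ≡ 17 (mod 97) since 40·17 = 680 ≡ 1, so λ ≡ 79·17 ≡ 82.
  x = λ² - 30 - 30 = 6724 - 60 ≡ 68; y = λ·(30 - 68) - 20 ≡ 65. → (68, 65)
3G: (68, 65) + (30, 20). λ = (20 - 65)/(30 - 68) ≡ 52/59 mod 97. 59⁻¹ ≡ 74 (mod 97), so λ ≡ 65.
  x = λ² - 68 - 30 = 4225 - 98 ≡ 53; y = λ·(68 - 53) - 65 ≡ 37. → (53, 37)
4G: (53, 37) + (30, 20). λ = (20 - 37)/(30 - 53) ≡ 80/74 mod 97. 74⁻¹ ≡ 59 (mod 97), so λ ≡ 64.
  x = λ² - 53 - 30 = 4096 - 83 ≡ 36; y = λ·(53 - 36) - 37 ≡ 81. → (36, 81)
4G = (36, 81).
Next 3H:
Repeated addition: build up to 3H.
2H: tangent at (84, 1): λ = (3·84² + 95)/(2·1) ≡ 20/2. 2⁻¹ ≡ 49 (mod 97), so λ ≡ 20·49 ≡ 10.
  x = λ² - 84 - 84 = 100 - 168 ≡ 29; y = λ·(84 - 29) - 1 ≡ 64. → (29, 64)
3H: (29, 64) + (84, 1). λ = (1 - 64)/(84 - 29) ≡ 34/55 mod 97. 55⁻¹ ≡ 30 (mod 97), so λ ≡ 50.
  x = λ² - 29 - 84 = 2500 - 113 ≡ 59; y = λ·(29 - 59) - 64 ≡ 85. → (59, 85)
3H = (59, 85).
Finally 4G + 3H:
(36, 81) + (59, 85). λ = (85 - 81)/(59 - 36) ≡ 4/23 mod 97. 23⁻¹ ≡ 38 (mod 97) since 23·38 = 874 ≡ 1, so λ ≡ 55.
  x = λ² - 36 - 59 = 3025 - 95 ≡ 20; y = λ·(36 - 20) - 81 ≡ 23. → (20, 23)

(20, 23)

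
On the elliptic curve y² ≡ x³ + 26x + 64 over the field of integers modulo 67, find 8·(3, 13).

(17, 40)

Write Q = (3, 13).
Repeated addition: build up to 8Q.
2Q: tangent at (3, 13): λ = (3·3² + 26)/(2·13) ≡ 53/26. 26⁻¹ ≡ 49 (mod 67), so λ ≡ 53·49 ≡ 51.
  x = λ² - 3 - 3 = 2601 - 6 ≡ 49; y = λ·(3 - 49) - 13 ≡ 53. → (49, 53)
3Q: (49, 53) + (3, 13). λ = (13 - 53)/(3 - 49) ≡ 27/21 mod 67. 21⁻¹ ≡ 16 (mod 67) since 21·16 = 336 ≡ 1, so λ ≡ 30.
  x = λ² - 49 - 3 = 900 - 52 ≡ 44; y = λ·(49 - 44) - 53 ≡ 30. → (44, 30)
4Q: (44, 30) + (3, 13). λ = (13 - 30)/(3 - 44) ≡ 50/26 mod 67. 26⁻¹ ≡ 49 (mod 67), so λ ≡ 38.
  x = λ² - 44 - 3 = 1444 - 47 ≡ 57; y = λ·(44 - 57) - 30 ≡ 12. → (57, 12)
5Q: (57, 12) + (3, 13). λ = (13 - 12)/(3 - 57) ≡ 1/13 mod 67. 13⁻¹ ≡ 31 (mod 67) since 13·31 = 403 ≡ 1, so λ ≡ 31.
  x = λ² - 57 - 3 = 961 - 60 ≡ 30; y = λ·(57 - 30) - 12 ≡ 21. → (30, 21)
6Q: (30, 21) + (3, 13). λ = (13 - 21)/(3 - 30) ≡ 59/40 mod 67. 40⁻¹ ≡ 62 (mod 67), so λ ≡ 40.
  x = λ² - 30 - 3 = 1600 - 33 ≡ 26; y = λ·(30 - 26) - 21 ≡ 5. → (26, 5)
7Q: (26, 5) + (3, 13). λ = (13 - 5)/(3 - 26) ≡ 8/44 mod 67. 44⁻¹ ≡ 32 (mod 67), so λ ≡ 55.
  x = λ² - 26 - 3 = 3025 - 29 ≡ 48; y = λ·(26 - 48) - 5 ≡ 58. → (48, 58)
8Q: (48, 58) + (3, 13). λ = (13 - 58)/(3 - 48) ≡ 22/22 mod 67. 22⁻¹ ≡ 64 (mod 67), so λ ≡ 1.
  x = λ² - 48 - 3 = 1 - 51 ≡ 17; y = λ·(48 - 17) - 58 ≡ 40. → (17, 40)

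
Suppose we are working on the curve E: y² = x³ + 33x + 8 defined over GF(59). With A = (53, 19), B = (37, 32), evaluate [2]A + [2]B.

First 2A:
Repeated addition: build up to 2A.
2A: tangent at (53, 19): λ = (3·53² + 33)/(2·19) ≡ 23/38. 38⁻¹ ≡ 14 (mod 59) since 38·14 = 532 ≡ 1, so λ ≡ 23·14 ≡ 27.
  x = λ² - 53 - 53 = 729 - 106 ≡ 33; y = λ·(53 - 33) - 19 ≡ 49. → (33, 49)
2A = (33, 49).
Next 2B:
Repeated addition: build up to 2B.
2B: tangent at (37, 32): λ = (3·37² + 33)/(2·32) ≡ 10/5. 5⁻¹ ≡ 12 (mod 59), so λ ≡ 10·12 ≡ 2.
  x = λ² - 37 - 37 = 4 - 74 ≡ 48; y = λ·(37 - 48) - 32 ≡ 5. → (48, 5)
2B = (48, 5).
Finally 2A + 2B:
(33, 49) + (48, 5). λ = (5 - 49)/(48 - 33) ≡ 15/15 mod 59. 15⁻¹ ≡ 4 (mod 59), so λ ≡ 1.
  x = λ² - 33 - 48 = 1 - 81 ≡ 38; y = λ·(33 - 38) - 49 ≡ 5. → (38, 5)

(38, 5)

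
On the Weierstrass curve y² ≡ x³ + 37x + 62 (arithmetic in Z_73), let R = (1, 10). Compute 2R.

(2, 61)

tangent at (1, 10): λ = (3·1² + 37)/(2·10) ≡ 40/20. 20⁻¹ ≡ 11 (mod 73), so λ ≡ 40·11 ≡ 2.
  x = λ² - 1 - 1 = 4 - 2 ≡ 2; y = λ·(1 - 2) - 10 ≡ 61. → (2, 61)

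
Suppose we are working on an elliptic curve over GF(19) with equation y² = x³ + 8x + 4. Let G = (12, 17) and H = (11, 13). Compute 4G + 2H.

O

First 4G:
Repeated addition: build up to 4G.
2G: tangent at (12, 17): λ = (3·12² + 8)/(2·17) ≡ 3/15. 15⁻¹ ≡ 14 (mod 19), so λ ≡ 3·14 ≡ 4.
  x = λ² - 12 - 12 = 16 - 24 ≡ 11; y = λ·(12 - 11) - 17 ≡ 6. → (11, 6)
3G: (11, 6) + (12, 17). λ = (17 - 6)/(12 - 11) ≡ 11/1 mod 19. 1⁻¹ ≡ 1 (mod 19), so λ ≡ 11.
  x = λ² - 11 - 12 = 121 - 23 ≡ 3; y = λ·(11 - 3) - 6 ≡ 6. → (3, 6)
4G: (3, 6) + (12, 17). λ = (17 - 6)/(12 - 3) ≡ 11/9 mod 19. 9⁻¹ ≡ 17 (mod 19), so λ ≡ 16.
  x = λ² - 3 - 12 = 256 - 15 ≡ 13; y = λ·(3 - 13) - 6 ≡ 5. → (13, 5)
4G = (13, 5).
Next 2H:
Repeated addition: build up to 2H.
2H: tangent at (11, 13): λ = (3·11² + 8)/(2·13) ≡ 10/7. 7⁻¹ ≡ 11 (mod 19), so λ ≡ 10·11 ≡ 15.
  x = λ² - 11 - 11 = 225 - 22 ≡ 13; y = λ·(11 - 13) - 13 ≡ 14. → (13, 14)
2H = (13, 14).
Finally 4G + 2H:
(13, 5) + (13, 14): same x and y₁ ≡ -y₂, so the sum is O.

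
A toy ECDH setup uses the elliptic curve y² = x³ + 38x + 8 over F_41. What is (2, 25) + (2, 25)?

(38, 21)

tangent at (2, 25): λ = (3·2² + 38)/(2·25) ≡ 9/9. 9⁻¹ ≡ 32 (mod 41), so λ ≡ 9·32 ≡ 1.
  x = λ² - 2 - 2 = 1 - 4 ≡ 38; y = λ·(2 - 38) - 25 ≡ 21. → (38, 21)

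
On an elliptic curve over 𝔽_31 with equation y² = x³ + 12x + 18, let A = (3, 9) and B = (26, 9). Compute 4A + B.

(2, 22)

First 4A:
Repeated addition: build up to 4A.
2A: tangent at (3, 9): λ = (3·3² + 12)/(2·9) ≡ 8/18. 18⁻¹ ≡ 19 (mod 31) since 18·19 = 342 ≡ 1, so λ ≡ 8·19 ≡ 28.
  x = λ² - 3 - 3 = 784 - 6 ≡ 3; y = λ·(3 - 3) - 9 ≡ 22. → (3, 22)
3A: (3, 22) + (3, 9): same x and y₁ ≡ -y₂, so the sum is O.
4A: O + (3, 9) = (3, 9) (identity).
4A = (3, 9).
Finally 4A + B:
(3, 9) + (26, 9). λ = (9 - 9)/(26 - 3) ≡ 0/23 mod 31. 23⁻¹ ≡ 27 (mod 31), so λ ≡ 0.
  x = λ² - 3 - 26 = 0 - 29 ≡ 2; y = λ·(3 - 2) - 9 ≡ 22. → (2, 22)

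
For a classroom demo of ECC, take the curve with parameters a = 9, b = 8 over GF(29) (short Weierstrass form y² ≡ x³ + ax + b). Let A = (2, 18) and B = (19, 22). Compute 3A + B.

(23, 17)

First 3A:
Repeated addition: build up to 3A.
2A: tangent at (2, 18): λ = (3·2² + 9)/(2·18) ≡ 21/7. 7⁻¹ ≡ 25 (mod 29) since 7·25 = 175 ≡ 1, so λ ≡ 21·25 ≡ 3.
  x = λ² - 2 - 2 = 9 - 4 ≡ 5; y = λ·(2 - 5) - 18 ≡ 2. → (5, 2)
3A: (5, 2) + (2, 18). λ = (18 - 2)/(2 - 5) ≡ 16/26 mod 29. 26⁻¹ ≡ 19 (mod 29) since 26·19 = 494 ≡ 1, so λ ≡ 14.
  x = λ² - 5 - 2 = 196 - 7 ≡ 15; y = λ·(5 - 15) - 2 ≡ 3. → (15, 3)
3A = (15, 3).
Finally 3A + B:
(15, 3) + (19, 22). λ = (22 - 3)/(19 - 15) ≡ 19/4 mod 29. 4⁻¹ ≡ 22 (mod 29), so λ ≡ 12.
  x = λ² - 15 - 19 = 144 - 34 ≡ 23; y = λ·(15 - 23) - 3 ≡ 17. → (23, 17)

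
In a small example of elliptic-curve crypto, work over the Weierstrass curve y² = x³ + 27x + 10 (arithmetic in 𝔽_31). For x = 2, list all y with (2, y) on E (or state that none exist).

x³ + 27x + 10 = 72 ≡ 10 (mod 31).
Square roots of 10 mod 31: 14 and 17 (since 14² = 196 ≡ 10).

14, 17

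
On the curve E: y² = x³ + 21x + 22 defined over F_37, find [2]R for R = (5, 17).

tangent at (5, 17): λ = (3·5² + 21)/(2·17) ≡ 22/34. 34⁻¹ ≡ 12 (mod 37) since 34·12 = 408 ≡ 1, so λ ≡ 22·12 ≡ 5.
  x = λ² - 5 - 5 = 25 - 10 ≡ 15; y = λ·(5 - 15) - 17 ≡ 7. → (15, 7)

(15, 7)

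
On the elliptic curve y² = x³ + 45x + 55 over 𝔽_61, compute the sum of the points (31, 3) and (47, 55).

(31, 3) + (47, 55). λ = (55 - 3)/(47 - 31) ≡ 52/16 mod 61. 16⁻¹ ≡ 42 (mod 61), so λ ≡ 49.
  x = λ² - 31 - 47 = 2401 - 78 ≡ 5; y = λ·(31 - 5) - 3 ≡ 51. → (5, 51)

(5, 51)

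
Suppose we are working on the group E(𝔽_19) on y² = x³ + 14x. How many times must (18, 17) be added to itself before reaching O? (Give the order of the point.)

10

2P: tangent at (18, 17): λ = (3·18² + 14)/(2·17) ≡ 17/15. 15⁻¹ ≡ 14 (mod 19), so λ ≡ 17·14 ≡ 10.
  x = λ² - 18 - 18 = 100 - 36 ≡ 7; y = λ·(18 - 7) - 17 ≡ 17. → (7, 17)
3P: (7, 17) + (18, 17). λ = (17 - 17)/(18 - 7) ≡ 0/11 mod 19. 11⁻¹ ≡ 7 (mod 19), so λ ≡ 0.
  x = λ² - 7 - 18 = 0 - 25 ≡ 13; y = λ·(7 - 13) - 17 ≡ 2. → (13, 2)
4P: (13, 2) + (18, 17). λ = (17 - 2)/(18 - 13) ≡ 15/5 mod 19. 5⁻¹ ≡ 4 (mod 19) since 5·4 = 20 ≡ 1, so λ ≡ 3.
  x = λ² - 13 - 18 = 9 - 31 ≡ 16; y = λ·(13 - 16) - 2 ≡ 8. → (16, 8)
5P: (16, 8) + (18, 17). λ = (17 - 8)/(18 - 16) ≡ 9/2 mod 19. 2⁻¹ ≡ 10 (mod 19) since 2·10 = 20 ≡ 1, so λ ≡ 14.
  x = λ² - 16 - 18 = 196 - 34 ≡ 10; y = λ·(16 - 10) - 8 ≡ 0. → (10, 0)
6P: (10, 0) + (18, 17). λ = (17 - 0)/(18 - 10) ≡ 17/8 mod 19. 8⁻¹ ≡ 12 (mod 19), so λ ≡ 14.
  x = λ² - 10 - 18 = 196 - 28 ≡ 16; y = λ·(10 - 16) - 0 ≡ 11. → (16, 11)
7P: (16, 11) + (18, 17). λ = (17 - 11)/(18 - 16) ≡ 6/2 mod 19. 2⁻¹ ≡ 10 (mod 19), so λ ≡ 3.
  x = λ² - 16 - 18 = 9 - 34 ≡ 13; y = λ·(16 - 13) - 11 ≡ 17. → (13, 17)
8P: (13, 17) + (18, 17). λ = (17 - 17)/(18 - 13) ≡ 0/5 mod 19. 5⁻¹ ≡ 4 (mod 19) since 5·4 = 20 ≡ 1, so λ ≡ 0.
  x = λ² - 13 - 18 = 0 - 31 ≡ 7; y = λ·(13 - 7) - 17 ≡ 2. → (7, 2)
9P: (7, 2) + (18, 17). λ = (17 - 2)/(18 - 7) ≡ 15/11 mod 19. 11⁻¹ ≡ 7 (mod 19) since 11·7 = 77 ≡ 1, so λ ≡ 10.
  x = λ² - 7 - 18 = 100 - 25 ≡ 18; y = λ·(7 - 18) - 2 ≡ 2. → (18, 2)
10P: (18, 2) + (18, 17): same x and y₁ ≡ -y₂, so the sum is O.
10P = O, so the order is 10.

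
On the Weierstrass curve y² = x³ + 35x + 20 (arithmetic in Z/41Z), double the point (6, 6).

tangent at (6, 6): λ = (3·6² + 35)/(2·6) ≡ 20/12. 12⁻¹ ≡ 24 (mod 41), so λ ≡ 20·24 ≡ 29.
  x = λ² - 6 - 6 = 841 - 12 ≡ 9; y = λ·(6 - 9) - 6 ≡ 30. → (9, 30)

(9, 30)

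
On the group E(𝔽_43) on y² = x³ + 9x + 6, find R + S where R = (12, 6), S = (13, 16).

(32, 9)

(12, 6) + (13, 16). λ = (16 - 6)/(13 - 12) ≡ 10/1 mod 43. 1⁻¹ ≡ 1 (mod 43) since 1·1 = 1 ≡ 1, so λ ≡ 10.
  x = λ² - 12 - 13 = 100 - 25 ≡ 32; y = λ·(12 - 32) - 6 ≡ 9. → (32, 9)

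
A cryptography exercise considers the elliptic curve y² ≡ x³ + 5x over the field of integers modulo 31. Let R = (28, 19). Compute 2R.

tangent at (28, 19): λ = (3·28² + 5)/(2·19) ≡ 1/7. 7⁻¹ ≡ 9 (mod 31), so λ ≡ 1·9 ≡ 9.
  x = λ² - 28 - 28 = 81 - 56 ≡ 25; y = λ·(28 - 25) - 19 ≡ 8. → (25, 8)

(25, 8)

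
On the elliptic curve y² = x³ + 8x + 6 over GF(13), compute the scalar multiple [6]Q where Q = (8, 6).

Repeated addition: build up to 6Q.
2Q: tangent at (8, 6): λ = (3·8² + 8)/(2·6) ≡ 5/12. 12⁻¹ ≡ 12 (mod 13) since 12·12 = 144 ≡ 1, so λ ≡ 5·12 ≡ 8.
  x = λ² - 8 - 8 = 64 - 16 ≡ 9; y = λ·(8 - 9) - 6 ≡ 12. → (9, 12)
3Q: (9, 12) + (8, 6). λ = (6 - 12)/(8 - 9) ≡ 7/12 mod 13. 12⁻¹ ≡ 12 (mod 13) since 12·12 = 144 ≡ 1, so λ ≡ 6.
  x = λ² - 9 - 8 = 36 - 17 ≡ 6; y = λ·(9 - 6) - 12 ≡ 6. → (6, 6)
4Q: (6, 6) + (8, 6). λ = (6 - 6)/(8 - 6) ≡ 0/2 mod 13. 2⁻¹ ≡ 7 (mod 13), so λ ≡ 0.
  x = λ² - 6 - 8 = 0 - 14 ≡ 12; y = λ·(6 - 12) - 6 ≡ 7. → (12, 7)
5Q: (12, 7) + (8, 6). λ = (6 - 7)/(8 - 12) ≡ 12/9 mod 13. 9⁻¹ ≡ 3 (mod 13) since 9·3 = 27 ≡ 1, so λ ≡ 10.
  x = λ² - 12 - 8 = 100 - 20 ≡ 2; y = λ·(12 - 2) - 7 ≡ 2. → (2, 2)
6Q: (2, 2) + (8, 6). λ = (6 - 2)/(8 - 2) ≡ 4/6 mod 13. 6⁻¹ ≡ 11 (mod 13), so λ ≡ 5.
  x = λ² - 2 - 8 = 25 - 10 ≡ 2; y = λ·(2 - 2) - 2 ≡ 11. → (2, 11)

(2, 11)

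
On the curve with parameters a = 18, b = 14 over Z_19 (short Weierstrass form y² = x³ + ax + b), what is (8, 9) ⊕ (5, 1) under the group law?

(8, 9) + (5, 1). λ = (1 - 9)/(5 - 8) ≡ 11/16 mod 19. 16⁻¹ ≡ 6 (mod 19) since 16·6 = 96 ≡ 1, so λ ≡ 9.
  x = λ² - 8 - 5 = 81 - 13 ≡ 11; y = λ·(8 - 11) - 9 ≡ 2. → (11, 2)

(11, 2)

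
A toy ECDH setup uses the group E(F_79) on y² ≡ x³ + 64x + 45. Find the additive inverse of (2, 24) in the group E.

-(2, 24) = (2, -24 mod 79) = (2, 55).

(2, 55)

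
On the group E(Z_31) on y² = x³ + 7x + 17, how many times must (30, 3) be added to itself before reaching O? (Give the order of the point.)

2P: tangent at (30, 3): λ = (3·30² + 7)/(2·3) ≡ 10/6. 6⁻¹ ≡ 26 (mod 31) since 6·26 = 156 ≡ 1, so λ ≡ 10·26 ≡ 12.
  x = λ² - 30 - 30 = 144 - 60 ≡ 22; y = λ·(30 - 22) - 3 ≡ 0. → (22, 0)
3P: (22, 0) + (30, 3). λ = (3 - 0)/(30 - 22) ≡ 3/8 mod 31. 8⁻¹ ≡ 4 (mod 31), so λ ≡ 12.
  x = λ² - 22 - 30 = 144 - 52 ≡ 30; y = λ·(22 - 30) - 0 ≡ 28. → (30, 28)
4P: (30, 28) + (30, 3): same x and y₁ ≡ -y₂, so the sum is O.
4P = O, so the order is 4.

4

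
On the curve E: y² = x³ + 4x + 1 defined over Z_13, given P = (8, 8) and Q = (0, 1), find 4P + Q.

(0, 12)

First 4P:
Repeated addition: build up to 4P.
2P: tangent at (8, 8): λ = (3·8² + 4)/(2·8) ≡ 1/3. 3⁻¹ ≡ 9 (mod 13), so λ ≡ 1·9 ≡ 9.
  x = λ² - 8 - 8 = 81 - 16 ≡ 0; y = λ·(8 - 0) - 8 ≡ 12. → (0, 12)
3P: (0, 12) + (8, 8). λ = (8 - 12)/(8 - 0) ≡ 9/8 mod 13. 8⁻¹ ≡ 5 (mod 13) since 8·5 = 40 ≡ 1, so λ ≡ 6.
  x = λ² - 0 - 8 = 36 - 8 ≡ 2; y = λ·(0 - 2) - 12 ≡ 2. → (2, 2)
4P: (2, 2) + (8, 8). λ = (8 - 2)/(8 - 2) ≡ 6/6 mod 13. 6⁻¹ ≡ 11 (mod 13), so λ ≡ 1.
  x = λ² - 2 - 8 = 1 - 10 ≡ 4; y = λ·(2 - 4) - 2 ≡ 9. → (4, 9)
4P = (4, 9).
Finally 4P + Q:
(4, 9) + (0, 1). λ = (1 - 9)/(0 - 4) ≡ 5/9 mod 13. 9⁻¹ ≡ 3 (mod 13) since 9·3 = 27 ≡ 1, so λ ≡ 2.
  x = λ² - 4 - 0 = 4 - 4 ≡ 0; y = λ·(4 - 0) - 9 ≡ 12. → (0, 12)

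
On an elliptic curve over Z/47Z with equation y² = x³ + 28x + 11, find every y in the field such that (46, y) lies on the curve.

none

x³ + 28x + 11 = 98635 ≡ 29 (mod 47).
29 is a non-residue mod 47; no y exists.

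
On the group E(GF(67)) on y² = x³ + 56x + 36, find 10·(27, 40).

(0, 61)

Write P = (27, 40).
Double-and-add on 10 = (1010)₂. Start with P = (27, 40) for the leading 1-bit.
double: tangent at (27, 40): λ = (3·27² + 56)/(2·40) ≡ 32/13. 13⁻¹ ≡ 31 (mod 67), so λ ≡ 32·31 ≡ 54.
  x = λ² - 27 - 27 = 2916 - 54 ≡ 48; y = λ·(27 - 48) - 40 ≡ 32. → (48, 32)
double: tangent at (48, 32): λ = (3·48² + 56)/(2·32) ≡ 0/64. 64⁻¹ ≡ 22 (mod 67), so λ ≡ 0·22 ≡ 0.
  x = λ² - 48 - 48 = 0 - 96 ≡ 38; y = λ·(48 - 38) - 32 ≡ 35. → (38, 35)
add P: (38, 35) + (27, 40). λ = (40 - 35)/(27 - 38) ≡ 5/56 mod 67. 56⁻¹ ≡ 6 (mod 67) since 56·6 = 336 ≡ 1, so λ ≡ 30.
  x = λ² - 38 - 27 = 900 - 65 ≡ 31; y = λ·(38 - 31) - 35 ≡ 41. → (31, 41)
double: tangent at (31, 41): λ = (3·31² + 56)/(2·41) ≡ 58/15. 15⁻¹ ≡ 9 (mod 67), so λ ≡ 58·9 ≡ 53.
  x = λ² - 31 - 31 = 2809 - 62 ≡ 0; y = λ·(31 - 0) - 41 ≡ 61. → (0, 61)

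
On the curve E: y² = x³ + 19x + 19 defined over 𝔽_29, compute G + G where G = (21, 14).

(22, 23)

tangent at (21, 14): λ = (3·21² + 19)/(2·14) ≡ 8/28. 28⁻¹ ≡ 28 (mod 29) since 28·28 = 784 ≡ 1, so λ ≡ 8·28 ≡ 21.
  x = λ² - 21 - 21 = 441 - 42 ≡ 22; y = λ·(21 - 22) - 14 ≡ 23. → (22, 23)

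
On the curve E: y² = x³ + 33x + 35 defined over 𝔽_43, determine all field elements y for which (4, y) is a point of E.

4, 39

x³ + 33x + 35 = 231 ≡ 16 (mod 43).
Square roots of 16 mod 43: 4 and 39 (since 4² = 16 ≡ 16).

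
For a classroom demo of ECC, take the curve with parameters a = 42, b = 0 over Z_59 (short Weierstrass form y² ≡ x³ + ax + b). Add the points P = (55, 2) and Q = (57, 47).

(55, 2) + (57, 47). λ = (47 - 2)/(57 - 55) ≡ 45/2 mod 59. 2⁻¹ ≡ 30 (mod 59) since 2·30 = 60 ≡ 1, so λ ≡ 52.
  x = λ² - 55 - 57 = 2704 - 112 ≡ 55; y = λ·(55 - 55) - 2 ≡ 57. → (55, 57)

(55, 57)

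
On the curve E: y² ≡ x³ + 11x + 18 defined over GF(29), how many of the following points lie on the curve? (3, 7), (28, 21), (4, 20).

(3, 7): 7² ≡ 20, rhs ≡ 20 → on.
(28, 21): 21² ≡ 6, rhs ≡ 6 → on.
(4, 20): 20² ≡ 23, rhs ≡ 10 → off.

2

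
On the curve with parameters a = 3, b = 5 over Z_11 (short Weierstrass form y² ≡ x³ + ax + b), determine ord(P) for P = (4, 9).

3

2P: tangent at (4, 9): λ = (3·4² + 3)/(2·9) ≡ 7/7. 7⁻¹ ≡ 8 (mod 11) since 7·8 = 56 ≡ 1, so λ ≡ 7·8 ≡ 1.
  x = λ² - 4 - 4 = 1 - 8 ≡ 4; y = λ·(4 - 4) - 9 ≡ 2. → (4, 2)
3P: (4, 2) + (4, 9): same x and y₁ ≡ -y₂, so the sum is O.
3P = O, so the order is 3.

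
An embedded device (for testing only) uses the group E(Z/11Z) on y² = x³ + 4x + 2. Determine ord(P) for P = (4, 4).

3

2P: tangent at (4, 4): λ = (3·4² + 4)/(2·4) ≡ 8/8. 8⁻¹ ≡ 7 (mod 11), so λ ≡ 8·7 ≡ 1.
  x = λ² - 4 - 4 = 1 - 8 ≡ 4; y = λ·(4 - 4) - 4 ≡ 7. → (4, 7)
3P: (4, 7) + (4, 4): same x and y₁ ≡ -y₂, so the sum is O.
3P = O, so the order is 3.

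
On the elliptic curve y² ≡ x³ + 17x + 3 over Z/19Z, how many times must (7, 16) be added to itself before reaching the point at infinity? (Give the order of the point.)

2P: tangent at (7, 16): λ = (3·7² + 17)/(2·16) ≡ 12/13. 13⁻¹ ≡ 3 (mod 19), so λ ≡ 12·3 ≡ 17.
  x = λ² - 7 - 7 = 289 - 14 ≡ 9; y = λ·(7 - 9) - 16 ≡ 7. → (9, 7)
3P: (9, 7) + (7, 16). λ = (16 - 7)/(7 - 9) ≡ 9/17 mod 19. 17⁻¹ ≡ 9 (mod 19) since 17·9 = 153 ≡ 1, so λ ≡ 5.
  x = λ² - 9 - 7 = 25 - 16 ≡ 9; y = λ·(9 - 9) - 7 ≡ 12. → (9, 12)
4P: (9, 12) + (7, 16). λ = (16 - 12)/(7 - 9) ≡ 4/17 mod 19. 17⁻¹ ≡ 9 (mod 19) since 17·9 = 153 ≡ 1, so λ ≡ 17.
  x = λ² - 9 - 7 = 289 - 16 ≡ 7; y = λ·(9 - 7) - 12 ≡ 3. → (7, 3)
5P: (7, 3) + (7, 16): same x and y₁ ≡ -y₂, so the sum is the point at infinity.
5P = the point at infinity, so the order is 5.

5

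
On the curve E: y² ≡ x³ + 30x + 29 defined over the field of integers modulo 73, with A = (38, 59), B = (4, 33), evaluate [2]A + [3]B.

(21, 49)

First 2A:
Repeated addition: build up to 2A.
2A: tangent at (38, 59): λ = (3·38² + 30)/(2·59) ≡ 55/45. 45⁻¹ ≡ 13 (mod 73), so λ ≡ 55·13 ≡ 58.
  x = λ² - 38 - 38 = 3364 - 76 ≡ 3; y = λ·(38 - 3) - 59 ≡ 0. → (3, 0)
2A = (3, 0).
Next 3B:
Repeated addition: build up to 3B.
2B: tangent at (4, 33): λ = (3·4² + 30)/(2·33) ≡ 5/66. 66⁻¹ ≡ 52 (mod 73) since 66·52 = 3432 ≡ 1, so λ ≡ 5·52 ≡ 41.
  x = λ² - 4 - 4 = 1681 - 8 ≡ 67; y = λ·(4 - 67) - 33 ≡ 12. → (67, 12)
3B: (67, 12) + (4, 33). λ = (33 - 12)/(4 - 67) ≡ 21/10 mod 73. 10⁻¹ ≡ 22 (mod 73), so λ ≡ 24.
  x = λ² - 67 - 4 = 576 - 71 ≡ 67; y = λ·(67 - 67) - 12 ≡ 61. → (67, 61)
3B = (67, 61).
Finally 2A + 3B:
(3, 0) + (67, 61). λ = (61 - 0)/(67 - 3) ≡ 61/64 mod 73. 64⁻¹ ≡ 8 (mod 73), so λ ≡ 50.
  x = λ² - 3 - 67 = 2500 - 70 ≡ 21; y = λ·(3 - 21) - 0 ≡ 49. → (21, 49)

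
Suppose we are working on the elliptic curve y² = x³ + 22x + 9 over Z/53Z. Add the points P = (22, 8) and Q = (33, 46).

(13, 52)

(22, 8) + (33, 46). λ = (46 - 8)/(33 - 22) ≡ 38/11 mod 53. 11⁻¹ ≡ 29 (mod 53), so λ ≡ 42.
  x = λ² - 22 - 33 = 1764 - 55 ≡ 13; y = λ·(22 - 13) - 8 ≡ 52. → (13, 52)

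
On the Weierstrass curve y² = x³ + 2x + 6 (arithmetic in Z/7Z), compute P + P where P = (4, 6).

tangent at (4, 6): λ = (3·4² + 2)/(2·6) ≡ 1/5. 5⁻¹ ≡ 3 (mod 7), so λ ≡ 1·3 ≡ 3.
  x = λ² - 4 - 4 = 9 - 8 ≡ 1; y = λ·(4 - 1) - 6 ≡ 3. → (1, 3)

(1, 3)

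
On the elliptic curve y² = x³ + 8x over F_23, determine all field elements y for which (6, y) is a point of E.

x³ + 8x + 0 = 264 ≡ 11 (mod 23).
11 is a non-residue mod 23; no y exists.

none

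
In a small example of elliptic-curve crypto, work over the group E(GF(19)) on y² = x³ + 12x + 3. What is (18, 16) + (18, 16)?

tangent at (18, 16): λ = (3·18² + 12)/(2·16) ≡ 15/13. 13⁻¹ ≡ 3 (mod 19) since 13·3 = 39 ≡ 1, so λ ≡ 15·3 ≡ 7.
  x = λ² - 18 - 18 = 49 - 36 ≡ 13; y = λ·(18 - 13) - 16 ≡ 0. → (13, 0)

(13, 0)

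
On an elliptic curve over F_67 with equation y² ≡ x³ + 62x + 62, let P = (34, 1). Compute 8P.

(56, 27)

Double-and-add on 8 = (1000)₂. Start with P = (34, 1) for the leading 1-bit.
double: tangent at (34, 1): λ = (3·34² + 62)/(2·1) ≡ 46/2. 2⁻¹ ≡ 34 (mod 67), so λ ≡ 46·34 ≡ 23.
  x = λ² - 34 - 34 = 529 - 68 ≡ 59; y = λ·(34 - 59) - 1 ≡ 27. → (59, 27)
double: tangent at (59, 27): λ = (3·59² + 62)/(2·27) ≡ 53/54. 54⁻¹ ≡ 36 (mod 67), so λ ≡ 53·36 ≡ 32.
  x = λ² - 59 - 59 = 1024 - 118 ≡ 35; y = λ·(59 - 35) - 27 ≡ 4. → (35, 4)
double: tangent at (35, 4): λ = (3·35² + 62)/(2·4) ≡ 52/8. 8⁻¹ ≡ 42 (mod 67), so λ ≡ 52·42 ≡ 40.
  x = λ² - 35 - 35 = 1600 - 70 ≡ 56; y = λ·(35 - 56) - 4 ≡ 27. → (56, 27)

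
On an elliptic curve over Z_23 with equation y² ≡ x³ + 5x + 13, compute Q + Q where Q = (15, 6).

tangent at (15, 6): λ = (3·15² + 5)/(2·6) ≡ 13/12. 12⁻¹ ≡ 2 (mod 23) since 12·2 = 24 ≡ 1, so λ ≡ 13·2 ≡ 3.
  x = λ² - 15 - 15 = 9 - 30 ≡ 2; y = λ·(15 - 2) - 6 ≡ 10. → (2, 10)

(2, 10)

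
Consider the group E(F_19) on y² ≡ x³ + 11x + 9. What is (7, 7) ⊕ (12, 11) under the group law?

(9, 18)

(7, 7) + (12, 11). λ = (11 - 7)/(12 - 7) ≡ 4/5 mod 19. 5⁻¹ ≡ 4 (mod 19) since 5·4 = 20 ≡ 1, so λ ≡ 16.
  x = λ² - 7 - 12 = 256 - 19 ≡ 9; y = λ·(7 - 9) - 7 ≡ 18. → (9, 18)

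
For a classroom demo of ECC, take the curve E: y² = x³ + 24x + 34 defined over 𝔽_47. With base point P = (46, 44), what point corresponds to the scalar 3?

Repeated addition: build up to 3P.
2P: tangent at (46, 44): λ = (3·46² + 24)/(2·44) ≡ 27/41. 41⁻¹ ≡ 39 (mod 47), so λ ≡ 27·39 ≡ 19.
  x = λ² - 46 - 46 = 361 - 92 ≡ 34; y = λ·(46 - 34) - 44 ≡ 43. → (34, 43)
3P: (34, 43) + (46, 44). λ = (44 - 43)/(46 - 34) ≡ 1/12 mod 47. 12⁻¹ ≡ 4 (mod 47) since 12·4 = 48 ≡ 1, so λ ≡ 4.
  x = λ² - 34 - 46 = 16 - 80 ≡ 30; y = λ·(34 - 30) - 43 ≡ 20. → (30, 20)

(30, 20)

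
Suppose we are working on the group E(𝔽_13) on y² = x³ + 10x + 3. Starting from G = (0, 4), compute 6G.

Repeated addition: build up to 6G.
2G: tangent at (0, 4): λ = (3·0² + 10)/(2·4) ≡ 10/8. 8⁻¹ ≡ 5 (mod 13), so λ ≡ 10·5 ≡ 11.
  x = λ² - 0 - 0 = 121 - 0 ≡ 4; y = λ·(0 - 4) - 4 ≡ 4. → (4, 4)
3G: (4, 4) + (0, 4). λ = (4 - 4)/(0 - 4) ≡ 0/9 mod 13. 9⁻¹ ≡ 3 (mod 13), so λ ≡ 0.
  x = λ² - 4 - 0 = 0 - 4 ≡ 9; y = λ·(4 - 9) - 4 ≡ 9. → (9, 9)
4G: (9, 9) + (0, 4). λ = (4 - 9)/(0 - 9) ≡ 8/4 mod 13. 4⁻¹ ≡ 10 (mod 13), so λ ≡ 2.
  x = λ² - 9 - 0 = 4 - 9 ≡ 8; y = λ·(9 - 8) - 9 ≡ 6. → (8, 6)
5G: (8, 6) + (0, 4). λ = (4 - 6)/(0 - 8) ≡ 11/5 mod 13. 5⁻¹ ≡ 8 (mod 13), so λ ≡ 10.
  x = λ² - 8 - 0 = 100 - 8 ≡ 1; y = λ·(8 - 1) - 6 ≡ 12. → (1, 12)
6G: (1, 12) + (0, 4). λ = (4 - 12)/(0 - 1) ≡ 5/12 mod 13. 12⁻¹ ≡ 12 (mod 13), so λ ≡ 8.
  x = λ² - 1 - 0 = 64 - 1 ≡ 11; y = λ·(1 - 11) - 12 ≡ 12. → (11, 12)

(11, 12)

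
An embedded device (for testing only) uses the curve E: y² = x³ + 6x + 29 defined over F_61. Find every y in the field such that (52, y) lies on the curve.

x³ + 6x + 29 = 140949 ≡ 39 (mod 61).
Square roots of 39 mod 61: 10 and 51 (since 10² = 100 ≡ 39).

10, 51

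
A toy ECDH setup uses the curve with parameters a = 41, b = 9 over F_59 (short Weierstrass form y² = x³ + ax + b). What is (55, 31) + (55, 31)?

(49, 29)

tangent at (55, 31): λ = (3·55² + 41)/(2·31) ≡ 30/3. 3⁻¹ ≡ 20 (mod 59) since 3·20 = 60 ≡ 1, so λ ≡ 30·20 ≡ 10.
  x = λ² - 55 - 55 = 100 - 110 ≡ 49; y = λ·(55 - 49) - 31 ≡ 29. → (49, 29)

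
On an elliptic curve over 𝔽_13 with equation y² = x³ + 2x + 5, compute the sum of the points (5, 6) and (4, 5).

(5, 7)

(5, 6) + (4, 5). λ = (5 - 6)/(4 - 5) ≡ 12/12 mod 13. 12⁻¹ ≡ 12 (mod 13), so λ ≡ 1.
  x = λ² - 5 - 4 = 1 - 9 ≡ 5; y = λ·(5 - 5) - 6 ≡ 7. → (5, 7)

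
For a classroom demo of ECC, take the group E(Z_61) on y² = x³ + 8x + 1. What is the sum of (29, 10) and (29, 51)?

O

The two points share x = 29 and their y-coordinates satisfy 10 + 51 ≡ 0 (mod 61), so they are inverses. Their sum is O.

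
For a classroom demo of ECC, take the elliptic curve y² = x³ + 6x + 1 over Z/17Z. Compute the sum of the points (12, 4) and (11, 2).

(12, 4) + (11, 2). λ = (2 - 4)/(11 - 12) ≡ 15/16 mod 17. 16⁻¹ ≡ 16 (mod 17), so λ ≡ 2.
  x = λ² - 12 - 11 = 4 - 23 ≡ 15; y = λ·(12 - 15) - 4 ≡ 7. → (15, 7)

(15, 7)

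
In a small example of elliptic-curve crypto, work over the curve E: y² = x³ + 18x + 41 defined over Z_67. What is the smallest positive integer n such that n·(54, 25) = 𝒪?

2P: tangent at (54, 25): λ = (3·54² + 18)/(2·25) ≡ 56/50. 50⁻¹ ≡ 63 (mod 67) since 50·63 = 3150 ≡ 1, so λ ≡ 56·63 ≡ 44.
  x = λ² - 54 - 54 = 1936 - 108 ≡ 19; y = λ·(54 - 19) - 25 ≡ 41. → (19, 41)
3P: (19, 41) + (54, 25). λ = (25 - 41)/(54 - 19) ≡ 51/35 mod 67. 35⁻¹ ≡ 23 (mod 67) since 35·23 = 805 ≡ 1, so λ ≡ 34.
  x = λ² - 19 - 54 = 1156 - 73 ≡ 11; y = λ·(19 - 11) - 41 ≡ 30. → (11, 30)
4P: (11, 30) + (54, 25). λ = (25 - 30)/(54 - 11) ≡ 62/43 mod 67. 43⁻¹ ≡ 53 (mod 67) since 43·53 = 2279 ≡ 1, so λ ≡ 3.
  x = λ² - 11 - 54 = 9 - 65 ≡ 11; y = λ·(11 - 11) - 30 ≡ 37. → (11, 37)
5P: (11, 37) + (54, 25). λ = (25 - 37)/(54 - 11) ≡ 55/43 mod 67. 43⁻¹ ≡ 53 (mod 67), so λ ≡ 34.
  x = λ² - 11 - 54 = 1156 - 65 ≡ 19; y = λ·(11 - 19) - 37 ≡ 26. → (19, 26)
6P: (19, 26) + (54, 25). λ = (25 - 26)/(54 - 19) ≡ 66/35 mod 67. 35⁻¹ ≡ 23 (mod 67), so λ ≡ 44.
  x = λ² - 19 - 54 = 1936 - 73 ≡ 54; y = λ·(19 - 54) - 26 ≡ 42. → (54, 42)
7P: (54, 42) + (54, 25): same x and y₁ ≡ -y₂, so the sum is 𝒪.
7P = 𝒪, so the order is 7.

7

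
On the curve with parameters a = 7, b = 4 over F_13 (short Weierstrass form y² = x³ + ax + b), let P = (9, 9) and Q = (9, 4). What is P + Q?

The two points share x = 9 and their y-coordinates satisfy 9 + 4 ≡ 0 (mod 13), so they are inverses. Their sum is ∞.

O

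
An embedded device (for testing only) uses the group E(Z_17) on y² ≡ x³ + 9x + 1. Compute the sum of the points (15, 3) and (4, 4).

(15, 3) + (4, 4). λ = (4 - 3)/(4 - 15) ≡ 1/6 mod 17. 6⁻¹ ≡ 3 (mod 17) since 6·3 = 18 ≡ 1, so λ ≡ 3.
  x = λ² - 15 - 4 = 9 - 19 ≡ 7; y = λ·(15 - 7) - 3 ≡ 4. → (7, 4)

(7, 4)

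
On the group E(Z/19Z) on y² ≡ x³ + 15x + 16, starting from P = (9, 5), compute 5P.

Repeated addition: build up to 5P.
2P: tangent at (9, 5): λ = (3·9² + 15)/(2·5) ≡ 11/10. 10⁻¹ ≡ 2 (mod 19) since 10·2 = 20 ≡ 1, so λ ≡ 11·2 ≡ 3.
  x = λ² - 9 - 9 = 9 - 18 ≡ 10; y = λ·(9 - 10) - 5 ≡ 11. → (10, 11)
3P: (10, 11) + (9, 5). λ = (5 - 11)/(9 - 10) ≡ 13/18 mod 19. 18⁻¹ ≡ 18 (mod 19) since 18·18 = 324 ≡ 1, so λ ≡ 6.
  x = λ² - 10 - 9 = 36 - 19 ≡ 17; y = λ·(10 - 17) - 11 ≡ 4. → (17, 4)
4P: (17, 4) + (9, 5). λ = (5 - 4)/(9 - 17) ≡ 1/11 mod 19. 11⁻¹ ≡ 7 (mod 19), so λ ≡ 7.
  x = λ² - 17 - 9 = 49 - 26 ≡ 4; y = λ·(17 - 4) - 4 ≡ 11. → (4, 11)
5P: (4, 11) + (9, 5). λ = (5 - 11)/(9 - 4) ≡ 13/5 mod 19. 5⁻¹ ≡ 4 (mod 19), so λ ≡ 14.
  x = λ² - 4 - 9 = 196 - 13 ≡ 12; y = λ·(4 - 12) - 11 ≡ 10. → (12, 10)

(12, 10)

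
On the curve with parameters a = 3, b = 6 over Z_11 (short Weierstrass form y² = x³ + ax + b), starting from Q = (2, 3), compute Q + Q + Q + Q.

Double-and-add on 4 = (100)₂. Start with Q = (2, 3) for the leading 1-bit.
double: tangent at (2, 3): λ = (3·2² + 3)/(2·3) ≡ 4/6. 6⁻¹ ≡ 2 (mod 11), so λ ≡ 4·2 ≡ 8.
  x = λ² - 2 - 2 = 64 - 4 ≡ 5; y = λ·(2 - 5) - 3 ≡ 6. → (5, 6)
double: tangent at (5, 6): λ = (3·5² + 3)/(2·6) ≡ 1/1. 1⁻¹ ≡ 1 (mod 11) since 1·1 = 1 ≡ 1, so λ ≡ 1·1 ≡ 1.
  x = λ² - 5 - 5 = 1 - 10 ≡ 2; y = λ·(5 - 2) - 6 ≡ 8. → (2, 8)

(2, 8)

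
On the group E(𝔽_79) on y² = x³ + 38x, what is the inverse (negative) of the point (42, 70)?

(42, 9)

-(42, 70) = (42, -70 mod 79) = (42, 9).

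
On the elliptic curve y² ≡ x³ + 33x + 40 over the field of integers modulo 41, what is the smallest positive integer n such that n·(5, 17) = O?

9

2P: tangent at (5, 17): λ = (3·5² + 33)/(2·17) ≡ 26/34. 34⁻¹ ≡ 35 (mod 41) since 34·35 = 1190 ≡ 1, so λ ≡ 26·35 ≡ 8.
  x = λ² - 5 - 5 = 64 - 10 ≡ 13; y = λ·(5 - 13) - 17 ≡ 1. → (13, 1)
3P: (13, 1) + (5, 17). λ = (17 - 1)/(5 - 13) ≡ 16/33 mod 41. 33⁻¹ ≡ 5 (mod 41), so λ ≡ 39.
  x = λ² - 13 - 5 = 1521 - 18 ≡ 27; y = λ·(13 - 27) - 1 ≡ 27. → (27, 27)
4P: (27, 27) + (5, 17). λ = (17 - 27)/(5 - 27) ≡ 31/19 mod 41. 19⁻¹ ≡ 13 (mod 41) since 19·13 = 247 ≡ 1, so λ ≡ 34.
  x = λ² - 27 - 5 = 1156 - 32 ≡ 17; y = λ·(27 - 17) - 27 ≡ 26. → (17, 26)
5P: (17, 26) + (5, 17). λ = (17 - 26)/(5 - 17) ≡ 32/29 mod 41. 29⁻¹ ≡ 17 (mod 41) since 29·17 = 493 ≡ 1, so λ ≡ 11.
  x = λ² - 17 - 5 = 121 - 22 ≡ 17; y = λ·(17 - 17) - 26 ≡ 15. → (17, 15)
6P: (17, 15) + (5, 17). λ = (17 - 15)/(5 - 17) ≡ 2/29 mod 41. 29⁻¹ ≡ 17 (mod 41) since 29·17 = 493 ≡ 1, so λ ≡ 34.
  x = λ² - 17 - 5 = 1156 - 22 ≡ 27; y = λ·(17 - 27) - 15 ≡ 14. → (27, 14)
7P: (27, 14) + (5, 17). λ = (17 - 14)/(5 - 27) ≡ 3/19 mod 41. 19⁻¹ ≡ 13 (mod 41), so λ ≡ 39.
  x = λ² - 27 - 5 = 1521 - 32 ≡ 13; y = λ·(27 - 13) - 14 ≡ 40. → (13, 40)
8P: (13, 40) + (5, 17). λ = (17 - 40)/(5 - 13) ≡ 18/33 mod 41. 33⁻¹ ≡ 5 (mod 41), so λ ≡ 8.
  x = λ² - 13 - 5 = 64 - 18 ≡ 5; y = λ·(13 - 5) - 40 ≡ 24. → (5, 24)
9P: (5, 24) + (5, 17): same x and y₁ ≡ -y₂, so the sum is O.
9P = O, so the order is 9.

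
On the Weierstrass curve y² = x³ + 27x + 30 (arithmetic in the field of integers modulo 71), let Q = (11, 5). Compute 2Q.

tangent at (11, 5): λ = (3·11² + 27)/(2·5) ≡ 35/10. 10⁻¹ ≡ 64 (mod 71) since 10·64 = 640 ≡ 1, so λ ≡ 35·64 ≡ 39.
  x = λ² - 11 - 11 = 1521 - 22 ≡ 8; y = λ·(11 - 8) - 5 ≡ 41. → (8, 41)

(8, 41)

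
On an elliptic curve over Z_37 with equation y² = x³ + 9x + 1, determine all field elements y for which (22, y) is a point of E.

none

x³ + 9x + 1 = 10847 ≡ 6 (mod 37).
6 is a non-residue mod 37; no y exists.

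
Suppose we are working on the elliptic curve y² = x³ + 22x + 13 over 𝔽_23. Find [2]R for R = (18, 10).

(0, 6)

tangent at (18, 10): λ = (3·18² + 22)/(2·10) ≡ 5/20. 20⁻¹ ≡ 15 (mod 23) since 20·15 = 300 ≡ 1, so λ ≡ 5·15 ≡ 6.
  x = λ² - 18 - 18 = 36 - 36 ≡ 0; y = λ·(18 - 0) - 10 ≡ 6. → (0, 6)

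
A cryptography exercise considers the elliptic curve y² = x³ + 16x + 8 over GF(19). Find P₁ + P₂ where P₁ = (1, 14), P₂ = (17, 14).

(1, 14) + (17, 14). λ = (14 - 14)/(17 - 1) ≡ 0/16 mod 19. 16⁻¹ ≡ 6 (mod 19) since 16·6 = 96 ≡ 1, so λ ≡ 0.
  x = λ² - 1 - 17 = 0 - 18 ≡ 1; y = λ·(1 - 1) - 14 ≡ 5. → (1, 5)

(1, 5)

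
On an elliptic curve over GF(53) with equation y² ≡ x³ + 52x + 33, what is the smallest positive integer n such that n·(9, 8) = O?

10

2P: tangent at (9, 8): λ = (3·9² + 52)/(2·8) ≡ 30/16. 16⁻¹ ≡ 10 (mod 53), so λ ≡ 30·10 ≡ 35.
  x = λ² - 9 - 9 = 1225 - 18 ≡ 41; y = λ·(9 - 41) - 8 ≡ 38. → (41, 38)
3P: (41, 38) + (9, 8). λ = (8 - 38)/(9 - 41) ≡ 23/21 mod 53. 21⁻¹ ≡ 48 (mod 53), so λ ≡ 44.
  x = λ² - 41 - 9 = 1936 - 50 ≡ 31; y = λ·(41 - 31) - 38 ≡ 31. → (31, 31)
4P: (31, 31) + (9, 8). λ = (8 - 31)/(9 - 31) ≡ 30/31 mod 53. 31⁻¹ ≡ 12 (mod 53), so λ ≡ 42.
  x = λ² - 31 - 9 = 1764 - 40 ≡ 28; y = λ·(31 - 28) - 31 ≡ 42. → (28, 42)
5P: (28, 42) + (9, 8). λ = (8 - 42)/(9 - 28) ≡ 19/34 mod 53. 34⁻¹ ≡ 39 (mod 53), so λ ≡ 52.
  x = λ² - 28 - 9 = 2704 - 37 ≡ 17; y = λ·(28 - 17) - 42 ≡ 0. → (17, 0)
6P: (17, 0) + (9, 8). λ = (8 - 0)/(9 - 17) ≡ 8/45 mod 53. 45⁻¹ ≡ 33 (mod 53) since 45·33 = 1485 ≡ 1, so λ ≡ 52.
  x = λ² - 17 - 9 = 2704 - 26 ≡ 28; y = λ·(17 - 28) - 0 ≡ 11. → (28, 11)
7P: (28, 11) + (9, 8). λ = (8 - 11)/(9 - 28) ≡ 50/34 mod 53. 34⁻¹ ≡ 39 (mod 53), so λ ≡ 42.
  x = λ² - 28 - 9 = 1764 - 37 ≡ 31; y = λ·(28 - 31) - 11 ≡ 22. → (31, 22)
8P: (31, 22) + (9, 8). λ = (8 - 22)/(9 - 31) ≡ 39/31 mod 53. 31⁻¹ ≡ 12 (mod 53), so λ ≡ 44.
  x = λ² - 31 - 9 = 1936 - 40 ≡ 41; y = λ·(31 - 41) - 22 ≡ 15. → (41, 15)
9P: (41, 15) + (9, 8). λ = (8 - 15)/(9 - 41) ≡ 46/21 mod 53. 21⁻¹ ≡ 48 (mod 53), so λ ≡ 35.
  x = λ² - 41 - 9 = 1225 - 50 ≡ 9; y = λ·(41 - 9) - 15 ≡ 45. → (9, 45)
10P: (9, 45) + (9, 8): same x and y₁ ≡ -y₂, so the sum is O.
10P = O, so the order is 10.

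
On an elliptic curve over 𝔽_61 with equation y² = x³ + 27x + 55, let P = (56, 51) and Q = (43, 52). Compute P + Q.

(56, 51) + (43, 52). λ = (52 - 51)/(43 - 56) ≡ 1/48 mod 61. 48⁻¹ ≡ 14 (mod 61), so λ ≡ 14.
  x = λ² - 56 - 43 = 196 - 99 ≡ 36; y = λ·(56 - 36) - 51 ≡ 46. → (36, 46)

(36, 46)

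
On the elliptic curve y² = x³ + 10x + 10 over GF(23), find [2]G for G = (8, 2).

(10, 12)

tangent at (8, 2): λ = (3·8² + 10)/(2·2) ≡ 18/4. 4⁻¹ ≡ 6 (mod 23), so λ ≡ 18·6 ≡ 16.
  x = λ² - 8 - 8 = 256 - 16 ≡ 10; y = λ·(8 - 10) - 2 ≡ 12. → (10, 12)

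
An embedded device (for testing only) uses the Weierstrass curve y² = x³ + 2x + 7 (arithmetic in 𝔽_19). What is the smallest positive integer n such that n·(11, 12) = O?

11

2P: tangent at (11, 12): λ = (3·11² + 2)/(2·12) ≡ 4/5. 5⁻¹ ≡ 4 (mod 19) since 5·4 = 20 ≡ 1, so λ ≡ 4·4 ≡ 16.
  x = λ² - 11 - 11 = 256 - 22 ≡ 6; y = λ·(11 - 6) - 12 ≡ 11. → (6, 11)
3P: (6, 11) + (11, 12). λ = (12 - 11)/(11 - 6) ≡ 1/5 mod 19. 5⁻¹ ≡ 4 (mod 19) since 5·4 = 20 ≡ 1, so λ ≡ 4.
  x = λ² - 6 - 11 = 16 - 17 ≡ 18; y = λ·(6 - 18) - 11 ≡ 17. → (18, 17)
4P: (18, 17) + (11, 12). λ = (12 - 17)/(11 - 18) ≡ 14/12 mod 19. 12⁻¹ ≡ 8 (mod 19) since 12·8 = 96 ≡ 1, so λ ≡ 17.
  x = λ² - 18 - 11 = 289 - 29 ≡ 13; y = λ·(18 - 13) - 17 ≡ 11. → (13, 11)
5P: (13, 11) + (11, 12). λ = (12 - 11)/(11 - 13) ≡ 1/17 mod 19. 17⁻¹ ≡ 9 (mod 19), so λ ≡ 9.
  x = λ² - 13 - 11 = 81 - 24 ≡ 0; y = λ·(13 - 0) - 11 ≡ 11. → (0, 11)
6P: (0, 11) + (11, 12). λ = (12 - 11)/(11 - 0) ≡ 1/11 mod 19. 11⁻¹ ≡ 7 (mod 19), so λ ≡ 7.
  x = λ² - 0 - 11 = 49 - 11 ≡ 0; y = λ·(0 - 0) - 11 ≡ 8. → (0, 8)
7P: (0, 8) + (11, 12). λ = (12 - 8)/(11 - 0) ≡ 4/11 mod 19. 11⁻¹ ≡ 7 (mod 19), so λ ≡ 9.
  x = λ² - 0 - 11 = 81 - 11 ≡ 13; y = λ·(0 - 13) - 8 ≡ 8. → (13, 8)
8P: (13, 8) + (11, 12). λ = (12 - 8)/(11 - 13) ≡ 4/17 mod 19. 17⁻¹ ≡ 9 (mod 19) since 17·9 = 153 ≡ 1, so λ ≡ 17.
  x = λ² - 13 - 11 = 289 - 24 ≡ 18; y = λ·(13 - 18) - 8 ≡ 2. → (18, 2)
9P: (18, 2) + (11, 12). λ = (12 - 2)/(11 - 18) ≡ 10/12 mod 19. 12⁻¹ ≡ 8 (mod 19), so λ ≡ 4.
  x = λ² - 18 - 11 = 16 - 29 ≡ 6; y = λ·(18 - 6) - 2 ≡ 8. → (6, 8)
10P: (6, 8) + (11, 12). λ = (12 - 8)/(11 - 6) ≡ 4/5 mod 19. 5⁻¹ ≡ 4 (mod 19) since 5·4 = 20 ≡ 1, so λ ≡ 16.
  x = λ² - 6 - 11 = 256 - 17 ≡ 11; y = λ·(6 - 11) - 8 ≡ 7. → (11, 7)
11P: (11, 7) + (11, 12): same x and y₁ ≡ -y₂, so the sum is O.
11P = O, so the order is 11.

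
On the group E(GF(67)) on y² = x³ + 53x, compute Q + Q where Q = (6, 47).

(56, 37)

tangent at (6, 47): λ = (3·6² + 53)/(2·47) ≡ 27/27. 27⁻¹ ≡ 5 (mod 67), so λ ≡ 27·5 ≡ 1.
  x = λ² - 6 - 6 = 1 - 12 ≡ 56; y = λ·(6 - 56) - 47 ≡ 37. → (56, 37)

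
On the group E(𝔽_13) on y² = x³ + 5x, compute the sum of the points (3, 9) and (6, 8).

(7, 1)

(3, 9) + (6, 8). λ = (8 - 9)/(6 - 3) ≡ 12/3 mod 13. 3⁻¹ ≡ 9 (mod 13) since 3·9 = 27 ≡ 1, so λ ≡ 4.
  x = λ² - 3 - 6 = 16 - 9 ≡ 7; y = λ·(3 - 7) - 9 ≡ 1. → (7, 1)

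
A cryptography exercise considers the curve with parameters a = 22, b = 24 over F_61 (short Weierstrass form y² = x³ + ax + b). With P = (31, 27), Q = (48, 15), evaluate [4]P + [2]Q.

First 4P:
Double-and-add on 4 = (100)₂. Start with P = (31, 27) for the leading 1-bit.
double: tangent at (31, 27): λ = (3·31² + 22)/(2·27) ≡ 38/54. 54⁻¹ ≡ 26 (mod 61), so λ ≡ 38·26 ≡ 12.
  x = λ² - 31 - 31 = 144 - 62 ≡ 21; y = λ·(31 - 21) - 27 ≡ 32. → (21, 32)
double: tangent at (21, 32): λ = (3·21² + 22)/(2·32) ≡ 3/3. 3⁻¹ ≡ 41 (mod 61) since 3·41 = 123 ≡ 1, so λ ≡ 3·41 ≡ 1.
  x = λ² - 21 - 21 = 1 - 42 ≡ 20; y = λ·(21 - 20) - 32 ≡ 30. → (20, 30)
4P = (20, 30).
Next 2Q:
Repeated addition: build up to 2Q.
2Q: tangent at (48, 15): λ = (3·48² + 22)/(2·15) ≡ 41/30. 30⁻¹ ≡ 59 (mod 61), so λ ≡ 41·59 ≡ 40.
  x = λ² - 48 - 48 = 1600 - 96 ≡ 40; y = λ·(48 - 40) - 15 ≡ 0. → (40, 0)
2Q = (40, 0).
Finally 4P + 2Q:
(20, 30) + (40, 0). λ = (0 - 30)/(40 - 20) ≡ 31/20 mod 61. 20⁻¹ ≡ 58 (mod 61), so λ ≡ 29.
  x = λ² - 20 - 40 = 841 - 60 ≡ 49; y = λ·(20 - 49) - 30 ≡ 44. → (49, 44)

(49, 44)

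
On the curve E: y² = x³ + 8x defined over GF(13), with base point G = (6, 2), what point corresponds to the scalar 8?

(10, 12)

Repeated addition: build up to 8G.
2G: tangent at (6, 2): λ = (3·6² + 8)/(2·2) ≡ 12/4. 4⁻¹ ≡ 10 (mod 13), so λ ≡ 12·10 ≡ 3.
  x = λ² - 6 - 6 = 9 - 12 ≡ 10; y = λ·(6 - 10) - 2 ≡ 12. → (10, 12)
3G: (10, 12) + (6, 2). λ = (2 - 12)/(6 - 10) ≡ 3/9 mod 13. 9⁻¹ ≡ 3 (mod 13), so λ ≡ 9.
  x = λ² - 10 - 6 = 81 - 16 ≡ 0; y = λ·(10 - 0) - 12 ≡ 0. → (0, 0)
4G: (0, 0) + (6, 2). λ = (2 - 0)/(6 - 0) ≡ 2/6 mod 13. 6⁻¹ ≡ 11 (mod 13) since 6·11 = 66 ≡ 1, so λ ≡ 9.
  x = λ² - 0 - 6 = 81 - 6 ≡ 10; y = λ·(0 - 10) - 0 ≡ 1. → (10, 1)
5G: (10, 1) + (6, 2). λ = (2 - 1)/(6 - 10) ≡ 1/9 mod 13. 9⁻¹ ≡ 3 (mod 13), so λ ≡ 3.
  x = λ² - 10 - 6 = 9 - 16 ≡ 6; y = λ·(10 - 6) - 1 ≡ 11. → (6, 11)
6G: (6, 11) + (6, 2): same x and y₁ ≡ -y₂, so the sum is 𝒪.
7G: 𝒪 + (6, 2) = (6, 2) (identity).
8G: tangent at (6, 2): λ = (3·6² + 8)/(2·2) ≡ 12/4. 4⁻¹ ≡ 10 (mod 13), so λ ≡ 12·10 ≡ 3.
  x = λ² - 6 - 6 = 9 - 12 ≡ 10; y = λ·(6 - 10) - 2 ≡ 12. → (10, 12)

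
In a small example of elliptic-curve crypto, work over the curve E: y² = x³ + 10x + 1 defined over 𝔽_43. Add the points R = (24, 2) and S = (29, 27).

(24, 2) + (29, 27). λ = (27 - 2)/(29 - 24) ≡ 25/5 mod 43. 5⁻¹ ≡ 26 (mod 43), so λ ≡ 5.
  x = λ² - 24 - 29 = 25 - 53 ≡ 15; y = λ·(24 - 15) - 2 ≡ 0. → (15, 0)

(15, 0)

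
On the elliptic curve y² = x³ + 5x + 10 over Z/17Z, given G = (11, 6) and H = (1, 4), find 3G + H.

First 3G:
Repeated addition: build up to 3G.
2G: tangent at (11, 6): λ = (3·11² + 5)/(2·6) ≡ 11/12. 12⁻¹ ≡ 10 (mod 17), so λ ≡ 11·10 ≡ 8.
  x = λ² - 11 - 11 = 64 - 22 ≡ 8; y = λ·(11 - 8) - 6 ≡ 1. → (8, 1)
3G: (8, 1) + (11, 6). λ = (6 - 1)/(11 - 8) ≡ 5/3 mod 17. 3⁻¹ ≡ 6 (mod 17), so λ ≡ 13.
  x = λ² - 8 - 11 = 169 - 19 ≡ 14; y = λ·(8 - 14) - 1 ≡ 6. → (14, 6)
3G = (14, 6).
Finally 3G + H:
(14, 6) + (1, 4). λ = (4 - 6)/(1 - 14) ≡ 15/4 mod 17. 4⁻¹ ≡ 13 (mod 17), so λ ≡ 8.
  x = λ² - 14 - 1 = 64 - 15 ≡ 15; y = λ·(14 - 15) - 6 ≡ 3. → (15, 3)

(15, 3)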